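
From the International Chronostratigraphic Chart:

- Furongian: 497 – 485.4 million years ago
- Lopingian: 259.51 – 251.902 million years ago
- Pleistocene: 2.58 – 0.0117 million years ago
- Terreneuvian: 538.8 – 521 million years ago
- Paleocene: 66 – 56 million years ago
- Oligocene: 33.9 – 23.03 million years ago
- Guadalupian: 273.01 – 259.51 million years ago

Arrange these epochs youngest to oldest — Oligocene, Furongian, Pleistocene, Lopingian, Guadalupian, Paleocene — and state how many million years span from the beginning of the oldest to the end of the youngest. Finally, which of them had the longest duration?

Start ages (Ma): Furongian 497, Guadalupian 273.01, Lopingian 259.51, Paleocene 66, Oligocene 33.9, Pleistocene 2.58.
Ordered youngest to oldest: Pleistocene, Oligocene, Paleocene, Lopingian, Guadalupian, Furongian.
Span = 497 − 0.0117 = 496.9883 Myr.
Durations: Oligocene 10.87, Pleistocene 2.5683, Lopingian 7.608, Guadalupian 13.5, Furongian 11.6, Paleocene 10 → longest is Guadalupian (13.5 Myr).

Pleistocene, Oligocene, Paleocene, Lopingian, Guadalupian, Furongian; total span 496.9883 Myr; longest is Guadalupian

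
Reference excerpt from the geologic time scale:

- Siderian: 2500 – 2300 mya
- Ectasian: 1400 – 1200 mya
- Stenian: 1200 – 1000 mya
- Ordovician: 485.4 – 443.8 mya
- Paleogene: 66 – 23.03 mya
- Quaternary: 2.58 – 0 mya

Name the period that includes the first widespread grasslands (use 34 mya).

Paleogene

34 Ma lies between 66 and 23.03 Ma, so it falls in the Paleogene.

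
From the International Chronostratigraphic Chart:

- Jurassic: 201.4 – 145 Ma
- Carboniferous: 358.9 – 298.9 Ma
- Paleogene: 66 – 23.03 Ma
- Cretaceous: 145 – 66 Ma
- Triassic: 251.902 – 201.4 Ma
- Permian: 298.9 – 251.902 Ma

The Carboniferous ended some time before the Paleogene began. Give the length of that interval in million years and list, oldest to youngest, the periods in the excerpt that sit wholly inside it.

232.9 million years; Permian, Triassic, Jurassic, Cretaceous

The Carboniferous closes at 298.9 Ma and the Paleogene opens at 66 Ma, so the interval is 298.9 − 66 = 232.9 Myr.
A period fits inside if it starts at or after 298.9 Ma and ends at or before 66 Ma; oldest first that gives Permian, Triassic, Jurassic, Cretaceous.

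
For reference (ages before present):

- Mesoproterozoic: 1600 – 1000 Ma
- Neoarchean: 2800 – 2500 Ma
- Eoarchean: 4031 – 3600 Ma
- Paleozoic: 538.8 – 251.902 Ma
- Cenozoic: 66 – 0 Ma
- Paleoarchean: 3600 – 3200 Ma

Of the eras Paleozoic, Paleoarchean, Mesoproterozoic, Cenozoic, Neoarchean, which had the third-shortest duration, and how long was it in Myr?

Start − end for each: Paleozoic 538.8 − 251.902 = 286.898; Paleoarchean 3600 − 3200 = 400; Mesoproterozoic 1600 − 1000 = 600; Cenozoic 66 − 0 = 66; Neoarchean 2800 − 2500 = 300.
Ranking these from shortest: Cenozoic < Paleozoic < Neoarchean < Paleoarchean < Mesoproterozoic.
Position 3 in that ranking is Neoarchean, which lasted 300 Myr.

Neoarchean, 300 million years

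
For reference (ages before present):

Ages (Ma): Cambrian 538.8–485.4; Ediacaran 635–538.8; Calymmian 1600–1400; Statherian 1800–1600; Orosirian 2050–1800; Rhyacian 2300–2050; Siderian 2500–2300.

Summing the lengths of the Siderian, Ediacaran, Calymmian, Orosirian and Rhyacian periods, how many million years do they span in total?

Duration is start − end for each: (2500 − 2300) + (635 − 538.8) + (1600 − 1400) + (2050 − 1800) + (2300 − 2050).
That is 200 + 96.2 + 200 + 250 + 250, which totals 996.2 million years.

996.2 million years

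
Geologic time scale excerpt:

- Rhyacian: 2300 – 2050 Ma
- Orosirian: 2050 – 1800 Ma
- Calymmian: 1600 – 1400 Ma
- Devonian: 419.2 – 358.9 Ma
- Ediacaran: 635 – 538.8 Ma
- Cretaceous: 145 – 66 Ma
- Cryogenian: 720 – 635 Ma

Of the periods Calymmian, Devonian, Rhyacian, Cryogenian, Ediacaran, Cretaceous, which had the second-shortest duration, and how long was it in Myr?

Start − end for each: Calymmian 1600 − 1400 = 200; Devonian 419.2 − 358.9 = 60.3; Rhyacian 2300 − 2050 = 250; Cryogenian 720 − 635 = 85; Ediacaran 635 − 538.8 = 96.2; Cretaceous 145 − 66 = 79.
Ranking these from shortest: Devonian < Cretaceous < Cryogenian < Ediacaran < Calymmian < Rhyacian.
Position 2 in that ranking is Cretaceous, which lasted 79 Myr.

Cretaceous, 79 million years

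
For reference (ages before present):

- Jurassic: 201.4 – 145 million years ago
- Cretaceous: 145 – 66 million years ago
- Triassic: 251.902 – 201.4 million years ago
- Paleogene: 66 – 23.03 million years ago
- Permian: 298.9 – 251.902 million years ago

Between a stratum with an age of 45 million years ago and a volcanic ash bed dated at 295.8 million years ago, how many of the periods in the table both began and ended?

The older date is 295.8 Ma and the younger is 45 Ma.
Periods with start < 295.8 and end > 45 Ma: Triassic (251.902–201.4), Jurassic (201.4–145), Cretaceous (145–66).
That is 3 complete periods.

3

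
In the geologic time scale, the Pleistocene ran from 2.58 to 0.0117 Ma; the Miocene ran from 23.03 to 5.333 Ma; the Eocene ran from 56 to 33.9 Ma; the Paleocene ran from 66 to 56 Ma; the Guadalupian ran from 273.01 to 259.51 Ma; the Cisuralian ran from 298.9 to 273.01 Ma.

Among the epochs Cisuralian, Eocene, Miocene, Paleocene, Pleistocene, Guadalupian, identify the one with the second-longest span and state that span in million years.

Eocene, 22.1 million years

Start − end for each: Cisuralian 298.9 − 273.01 = 25.89; Eocene 56 − 33.9 = 22.1; Miocene 23.03 − 5.333 = 17.697; Paleocene 66 − 56 = 10; Pleistocene 2.58 − 0.0117 = 2.5683; Guadalupian 273.01 − 259.51 = 13.5.
Ranking these from longest: Cisuralian > Eocene > Miocene > Guadalupian > Paleocene > Pleistocene.
Position 2 in that ranking is Eocene, which lasted 22.1 Myr.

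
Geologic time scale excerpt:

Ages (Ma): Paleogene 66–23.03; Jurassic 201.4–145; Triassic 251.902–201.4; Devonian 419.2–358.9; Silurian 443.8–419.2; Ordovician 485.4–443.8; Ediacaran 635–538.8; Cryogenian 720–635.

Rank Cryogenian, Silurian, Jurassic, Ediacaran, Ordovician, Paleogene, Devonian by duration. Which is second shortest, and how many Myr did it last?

Durations: Cryogenian 85; Silurian 24.6; Jurassic 56.4; Ediacaran 96.2; Ordovician 41.6; Paleogene 42.97; Devonian 60.3 Myr.
Sorted shortest-first: Silurian (24.6), Ordovician (41.6), Paleogene (42.97), Jurassic (56.4), Devonian (60.3), Cryogenian (85), Ediacaran (96.2).
The second shortest is Ordovician at 41.6 Myr.

Ordovician, 41.6 million years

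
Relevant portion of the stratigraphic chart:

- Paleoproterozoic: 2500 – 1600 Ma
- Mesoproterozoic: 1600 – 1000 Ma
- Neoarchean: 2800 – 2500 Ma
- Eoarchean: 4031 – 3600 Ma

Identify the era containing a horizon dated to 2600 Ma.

2600 Ma lies between 2800 and 2500 Ma, so it falls in the Neoarchean.

Neoarchean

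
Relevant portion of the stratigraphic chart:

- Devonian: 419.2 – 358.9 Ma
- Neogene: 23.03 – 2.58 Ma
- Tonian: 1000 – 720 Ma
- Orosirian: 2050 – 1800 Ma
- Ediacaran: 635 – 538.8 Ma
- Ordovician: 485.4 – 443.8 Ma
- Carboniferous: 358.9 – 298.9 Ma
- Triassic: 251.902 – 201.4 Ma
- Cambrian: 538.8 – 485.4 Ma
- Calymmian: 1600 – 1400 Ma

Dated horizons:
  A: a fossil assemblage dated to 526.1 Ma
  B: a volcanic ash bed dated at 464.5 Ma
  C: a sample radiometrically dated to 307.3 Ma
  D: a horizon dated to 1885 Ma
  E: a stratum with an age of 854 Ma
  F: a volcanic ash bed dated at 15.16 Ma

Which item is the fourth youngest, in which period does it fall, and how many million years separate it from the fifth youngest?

A, in the Cambrian; 327.9 million years to E

Smaller Ma means younger, so youngest first: F 15.16 < C 307.3 < B 464.5 < A 526.1 < E 854 < D 1885.
Counting 4 along gives A (526.1 Ma); the excerpt puts that inside the Cambrian, 538.8–485.4 Ma.
Next in line is E (854 Ma), and 854 − 526.1 = 327.9 Myr.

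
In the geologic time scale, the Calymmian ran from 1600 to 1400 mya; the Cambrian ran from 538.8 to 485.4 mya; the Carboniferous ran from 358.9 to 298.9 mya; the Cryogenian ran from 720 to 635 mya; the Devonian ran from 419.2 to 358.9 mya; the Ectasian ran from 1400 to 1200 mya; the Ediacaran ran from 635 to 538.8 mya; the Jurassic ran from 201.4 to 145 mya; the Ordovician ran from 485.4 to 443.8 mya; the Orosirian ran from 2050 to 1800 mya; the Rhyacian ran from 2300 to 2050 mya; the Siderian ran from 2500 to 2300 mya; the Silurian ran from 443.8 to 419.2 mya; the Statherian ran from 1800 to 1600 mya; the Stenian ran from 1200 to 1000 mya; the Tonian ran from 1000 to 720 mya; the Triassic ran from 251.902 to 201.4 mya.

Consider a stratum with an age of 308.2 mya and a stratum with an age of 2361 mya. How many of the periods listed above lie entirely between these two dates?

2361 Ma sits inside the Siderian (2500–2300) and 308.2 Ma inside the Carboniferous (358.9–298.9); neither of those is wholly between the two dates.
The listed periods lying completely between them are Rhyacian, Orosirian, Statherian, Calymmian, Ectasian, Stenian, Tonian, Cryogenian, Ediacaran, Cambrian, Ordovician, Silurian, Devonian — 13 in all.

13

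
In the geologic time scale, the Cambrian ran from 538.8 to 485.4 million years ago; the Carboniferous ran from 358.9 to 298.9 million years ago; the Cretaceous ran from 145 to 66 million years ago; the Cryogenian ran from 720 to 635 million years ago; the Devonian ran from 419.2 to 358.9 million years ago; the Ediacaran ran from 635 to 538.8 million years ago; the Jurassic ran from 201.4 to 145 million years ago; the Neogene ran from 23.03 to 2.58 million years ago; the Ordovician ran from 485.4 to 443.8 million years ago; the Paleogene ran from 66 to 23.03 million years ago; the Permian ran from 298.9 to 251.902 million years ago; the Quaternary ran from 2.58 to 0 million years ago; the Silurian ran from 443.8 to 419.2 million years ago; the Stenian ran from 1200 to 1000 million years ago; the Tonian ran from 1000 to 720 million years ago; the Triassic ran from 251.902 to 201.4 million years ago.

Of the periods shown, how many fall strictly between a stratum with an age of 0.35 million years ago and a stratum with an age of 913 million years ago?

13

The older date is 913 Ma and the younger is 0.35 Ma.
Periods with start < 913 and end > 0.35 Ma: Cryogenian (720–635), Ediacaran (635–538.8), Cambrian (538.8–485.4), Ordovician (485.4–443.8), Silurian (443.8–419.2), Devonian (419.2–358.9), Carboniferous (358.9–298.9), Permian (298.9–251.902), Triassic (251.902–201.4), Jurassic (201.4–145), Cretaceous (145–66), Paleogene (66–23.03), Neogene (23.03–2.58).
That is 13 complete periods.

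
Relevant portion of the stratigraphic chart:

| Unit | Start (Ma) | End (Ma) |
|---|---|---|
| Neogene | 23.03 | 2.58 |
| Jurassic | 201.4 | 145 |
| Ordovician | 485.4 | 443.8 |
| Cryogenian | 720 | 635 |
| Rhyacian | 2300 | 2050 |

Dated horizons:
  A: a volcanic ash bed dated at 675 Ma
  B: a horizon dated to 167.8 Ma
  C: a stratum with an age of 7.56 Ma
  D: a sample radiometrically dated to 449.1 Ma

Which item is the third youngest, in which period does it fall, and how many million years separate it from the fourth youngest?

Smaller Ma means younger, so youngest first: C 7.56 < B 167.8 < D 449.1 < A 675.
Counting 3 along gives D (449.1 Ma); the excerpt puts that inside the Ordovician, 485.4–443.8 Ma.
Next in line is A (675 Ma), and 675 − 449.1 = 225.9 Myr.

D, in the Ordovician; 225.9 million years to A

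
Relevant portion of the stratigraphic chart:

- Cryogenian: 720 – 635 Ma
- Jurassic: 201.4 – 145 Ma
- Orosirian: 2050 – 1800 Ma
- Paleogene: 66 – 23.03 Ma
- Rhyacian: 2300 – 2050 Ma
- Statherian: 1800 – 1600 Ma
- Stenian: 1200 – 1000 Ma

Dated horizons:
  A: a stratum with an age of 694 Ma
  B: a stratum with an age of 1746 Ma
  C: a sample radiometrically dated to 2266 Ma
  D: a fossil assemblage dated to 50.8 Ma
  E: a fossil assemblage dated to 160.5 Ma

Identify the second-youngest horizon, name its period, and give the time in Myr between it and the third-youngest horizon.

Sorted youngest-first by Ma: D (50.8), E (160.5), A (694), B (1746), C (2266).
The second youngest is E at 160.5 Ma, which lies in 201.4–145 Ma: the Jurassic.
The third youngest is A at 694 Ma; separation = |160.5 − 694| = 533.5 Myr.

E, in the Jurassic; 533.5 million years to A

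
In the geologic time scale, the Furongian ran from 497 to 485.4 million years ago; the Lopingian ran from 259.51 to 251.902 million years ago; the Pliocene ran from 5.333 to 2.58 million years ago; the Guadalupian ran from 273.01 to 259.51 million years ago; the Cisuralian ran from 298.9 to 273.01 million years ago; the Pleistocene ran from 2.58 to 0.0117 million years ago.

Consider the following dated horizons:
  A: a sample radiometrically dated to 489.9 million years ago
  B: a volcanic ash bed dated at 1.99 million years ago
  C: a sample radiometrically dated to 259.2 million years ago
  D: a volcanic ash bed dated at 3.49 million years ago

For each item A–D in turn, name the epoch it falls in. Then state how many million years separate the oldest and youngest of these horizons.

A — Furongian; B — Pleistocene; C — Lopingian; D — Pliocene; span 487.91 million years

Match each age against the start–end ranges in the excerpt: A = 489.9 Ma → Furongian (497–485.4); B = 1.99 Ma → Pleistocene (2.58–0.0117); C = 259.2 Ma → Lopingian (259.51–251.902); D = 3.49 Ma → Pliocene (5.333–2.58).
The largest age is 489.9 Ma and the smallest is 1.99 Ma; their difference is 487.91 Myr.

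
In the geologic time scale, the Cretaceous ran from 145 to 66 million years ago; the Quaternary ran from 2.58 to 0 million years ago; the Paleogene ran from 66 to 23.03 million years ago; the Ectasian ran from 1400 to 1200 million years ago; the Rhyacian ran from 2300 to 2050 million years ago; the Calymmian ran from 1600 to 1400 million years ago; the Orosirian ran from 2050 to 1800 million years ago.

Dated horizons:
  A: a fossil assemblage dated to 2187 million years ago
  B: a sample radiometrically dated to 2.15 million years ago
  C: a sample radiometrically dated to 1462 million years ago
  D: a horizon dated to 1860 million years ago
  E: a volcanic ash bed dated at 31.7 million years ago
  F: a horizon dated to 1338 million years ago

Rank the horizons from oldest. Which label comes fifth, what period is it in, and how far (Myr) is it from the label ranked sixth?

Sorted oldest-first by Ma: A (2187), D (1860), C (1462), F (1338), E (31.7), B (2.15).
The fifth oldest is E at 31.7 Ma, which lies in 66–23.03 Ma: the Paleogene.
The sixth oldest is B at 2.15 Ma; separation = |31.7 − 2.15| = 29.55 Myr.

E, in the Paleogene; 29.55 million years to B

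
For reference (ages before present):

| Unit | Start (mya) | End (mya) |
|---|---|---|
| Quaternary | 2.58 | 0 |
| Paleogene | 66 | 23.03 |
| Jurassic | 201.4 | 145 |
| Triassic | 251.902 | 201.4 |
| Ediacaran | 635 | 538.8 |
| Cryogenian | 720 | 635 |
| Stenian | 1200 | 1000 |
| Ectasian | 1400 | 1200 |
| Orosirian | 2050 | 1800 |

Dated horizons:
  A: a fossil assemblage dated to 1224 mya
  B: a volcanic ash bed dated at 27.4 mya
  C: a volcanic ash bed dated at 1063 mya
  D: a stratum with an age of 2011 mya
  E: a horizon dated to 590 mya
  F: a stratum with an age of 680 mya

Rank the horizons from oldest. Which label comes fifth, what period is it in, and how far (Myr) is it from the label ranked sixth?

E, in the Ediacaran; 562.6 million years to B

Sorted oldest-first by Ma: D (2011), A (1224), C (1063), F (680), E (590), B (27.4).
The fifth oldest is E at 590 Ma, which lies in 635–538.8 Ma: the Ediacaran.
The sixth oldest is B at 27.4 Ma; separation = |590 − 27.4| = 562.6 Myr.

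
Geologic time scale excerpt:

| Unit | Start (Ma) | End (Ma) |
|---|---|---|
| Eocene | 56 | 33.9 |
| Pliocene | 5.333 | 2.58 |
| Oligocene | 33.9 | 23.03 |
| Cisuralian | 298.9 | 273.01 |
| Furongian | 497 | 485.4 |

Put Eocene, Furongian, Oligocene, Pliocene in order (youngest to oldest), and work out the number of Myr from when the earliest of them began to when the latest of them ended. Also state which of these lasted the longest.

From the excerpt: Eocene 56–33.9; Furongian 497–485.4; Oligocene 33.9–23.03; Pliocene 5.333–2.58 (Ma).
Larger Ma is earlier, so the oldest is Furongian and the youngest is Pliocene; youngest to oldest: Pliocene, Oligocene, Eocene, Furongian.
Oldest start 497 minus youngest end 2.58 gives 494.42 Myr overall.
Individual lengths (start − end): Furongian 11.6; Eocene 22.1; Oligocene 10.87; Pliocene 2.753. The largest is Eocene at 22.1 Myr.

Pliocene, Oligocene, Eocene, Furongian; total span 494.42 Myr; longest is Eocene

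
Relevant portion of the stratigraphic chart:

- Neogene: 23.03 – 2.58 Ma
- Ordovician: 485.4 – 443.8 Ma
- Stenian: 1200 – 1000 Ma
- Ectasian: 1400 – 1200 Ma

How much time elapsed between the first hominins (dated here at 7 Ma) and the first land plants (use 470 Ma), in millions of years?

463 million years

470 − 7 = 463 million years.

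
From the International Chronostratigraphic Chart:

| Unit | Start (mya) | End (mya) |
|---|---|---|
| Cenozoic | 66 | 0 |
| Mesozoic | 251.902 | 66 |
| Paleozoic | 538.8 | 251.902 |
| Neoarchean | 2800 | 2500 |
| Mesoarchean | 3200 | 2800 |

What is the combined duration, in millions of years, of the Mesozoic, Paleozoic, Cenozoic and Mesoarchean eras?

938.8 million years

Each duration: Mesozoic = 185.902; Paleozoic = 286.898; Cenozoic = 66; Mesoarchean = 400.
Sum: 185.902 + 286.898 + 66 + 400 = 938.8 Myr.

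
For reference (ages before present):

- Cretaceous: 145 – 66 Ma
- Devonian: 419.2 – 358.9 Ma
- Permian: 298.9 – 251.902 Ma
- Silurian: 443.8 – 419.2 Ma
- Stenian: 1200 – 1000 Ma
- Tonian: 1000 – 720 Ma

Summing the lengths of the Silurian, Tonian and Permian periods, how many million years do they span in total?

351.598 million years

Duration is start − end for each: (443.8 − 419.2) + (1000 − 720) + (298.9 − 251.902).
That is 24.6 + 280 + 46.998, which totals 351.598 million years.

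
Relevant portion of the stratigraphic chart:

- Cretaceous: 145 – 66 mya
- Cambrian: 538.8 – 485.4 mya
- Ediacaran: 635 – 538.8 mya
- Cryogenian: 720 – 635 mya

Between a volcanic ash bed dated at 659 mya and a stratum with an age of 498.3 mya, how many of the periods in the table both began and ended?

1

The older date is 659 Ma and the younger is 498.3 Ma.
Periods with start < 659 and end > 498.3 Ma: Ediacaran (635–538.8).
That is 1 complete period.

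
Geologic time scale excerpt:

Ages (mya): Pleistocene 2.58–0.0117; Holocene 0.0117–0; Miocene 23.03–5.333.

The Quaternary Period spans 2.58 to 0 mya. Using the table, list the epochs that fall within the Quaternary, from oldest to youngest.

Epochs with both bounds inside 2.58–0 Ma: Pleistocene (2.58–0.0117), Holocene (0.0117–0).

Pleistocene, Holocene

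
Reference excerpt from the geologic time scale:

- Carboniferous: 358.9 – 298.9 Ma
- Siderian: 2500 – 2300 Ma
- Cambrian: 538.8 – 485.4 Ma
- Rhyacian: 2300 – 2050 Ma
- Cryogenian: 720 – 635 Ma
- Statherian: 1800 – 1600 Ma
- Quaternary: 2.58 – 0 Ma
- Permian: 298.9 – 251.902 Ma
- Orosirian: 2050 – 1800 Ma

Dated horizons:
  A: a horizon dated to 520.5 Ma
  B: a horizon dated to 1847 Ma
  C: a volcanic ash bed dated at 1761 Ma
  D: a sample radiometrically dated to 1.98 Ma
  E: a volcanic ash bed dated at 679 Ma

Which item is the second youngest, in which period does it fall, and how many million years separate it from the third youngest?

A, in the Cambrian; 158.5 million years to E

Sorted youngest-first by Ma: D (1.98), A (520.5), E (679), C (1761), B (1847).
The second youngest is A at 520.5 Ma, which lies in 538.8–485.4 Ma: the Cambrian.
The third youngest is E at 679 Ma; separation = |520.5 − 679| = 158.5 Myr.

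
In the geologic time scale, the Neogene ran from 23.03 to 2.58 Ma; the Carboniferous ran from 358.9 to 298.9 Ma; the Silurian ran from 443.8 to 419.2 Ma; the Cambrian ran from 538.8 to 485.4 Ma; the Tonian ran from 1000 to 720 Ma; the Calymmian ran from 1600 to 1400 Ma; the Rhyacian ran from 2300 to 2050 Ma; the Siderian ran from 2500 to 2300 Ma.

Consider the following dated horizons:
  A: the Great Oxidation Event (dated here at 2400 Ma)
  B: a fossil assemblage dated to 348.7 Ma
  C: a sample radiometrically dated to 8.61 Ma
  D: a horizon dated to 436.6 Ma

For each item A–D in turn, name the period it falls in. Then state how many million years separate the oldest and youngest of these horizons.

A — Siderian; B — Carboniferous; C — Neogene; D — Silurian; span 2391.39 million years

Match each age against the start–end ranges in the excerpt: A = 2400 Ma → Siderian (2500–2300); B = 348.7 Ma → Carboniferous (358.9–298.9); C = 8.61 Ma → Neogene (23.03–2.58); D = 436.6 Ma → Silurian (443.8–419.2).
The largest age is 2400 Ma and the smallest is 8.61 Ma; their difference is 2391.39 Myr.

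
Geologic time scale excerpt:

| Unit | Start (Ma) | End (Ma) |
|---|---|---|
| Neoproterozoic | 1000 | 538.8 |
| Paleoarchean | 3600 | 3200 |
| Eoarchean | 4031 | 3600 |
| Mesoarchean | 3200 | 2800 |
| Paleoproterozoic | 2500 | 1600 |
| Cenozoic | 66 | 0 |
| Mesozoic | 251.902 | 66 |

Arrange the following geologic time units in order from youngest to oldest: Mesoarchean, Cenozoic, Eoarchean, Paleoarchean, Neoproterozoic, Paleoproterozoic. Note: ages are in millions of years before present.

Cenozoic → Neoproterozoic → Paleoproterozoic → Mesoarchean → Paleoarchean → Eoarchean

The oldest of these is Eoarchean (starts 4031 Ma) and the youngest is Cenozoic (ends 0 Ma).
In between, by decreasing start age: Paleoarchean (3600), Mesoarchean (3200), Paleoproterozoic (2500), Neoproterozoic (1000).
Listing youngest first means reversing that sequence.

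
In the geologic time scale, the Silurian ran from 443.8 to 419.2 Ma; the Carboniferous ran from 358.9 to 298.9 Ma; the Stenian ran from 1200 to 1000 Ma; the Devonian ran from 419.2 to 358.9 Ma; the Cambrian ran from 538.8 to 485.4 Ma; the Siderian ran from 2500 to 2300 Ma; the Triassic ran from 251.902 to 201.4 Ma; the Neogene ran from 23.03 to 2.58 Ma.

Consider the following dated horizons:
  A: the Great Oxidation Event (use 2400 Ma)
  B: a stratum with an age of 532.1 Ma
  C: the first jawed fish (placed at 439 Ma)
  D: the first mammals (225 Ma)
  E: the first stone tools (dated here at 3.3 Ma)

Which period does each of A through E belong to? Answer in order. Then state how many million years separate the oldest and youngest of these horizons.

A — Siderian; B — Cambrian; C — Silurian; D — Triassic; E — Neogene; span 2396.7 million years

A: 2400 Ma lies in 2500–2300 Ma, so Siderian.
B: 532.1 Ma lies in 538.8–485.4 Ma, so Cambrian.
C: 439 Ma lies in 443.8–419.2 Ma, so Silurian.
D: 225 Ma lies in 251.902–201.4 Ma, so Triassic.
E: 3.3 Ma lies in 23.03–2.58 Ma, so Neogene.
Oldest = 2400 Ma, youngest = 3.3 Ma → span 2396.7 Myr.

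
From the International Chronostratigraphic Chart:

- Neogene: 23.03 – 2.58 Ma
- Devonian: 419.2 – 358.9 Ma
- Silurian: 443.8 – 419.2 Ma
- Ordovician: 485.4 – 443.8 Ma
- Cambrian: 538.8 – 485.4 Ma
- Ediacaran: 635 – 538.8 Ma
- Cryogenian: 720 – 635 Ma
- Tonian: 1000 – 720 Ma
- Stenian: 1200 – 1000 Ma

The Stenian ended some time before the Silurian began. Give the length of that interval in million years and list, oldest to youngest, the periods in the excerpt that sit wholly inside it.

556.2 million years; Tonian, Cryogenian, Ediacaran, Cambrian, Ordovician

End of Stenian = 1000 Ma; start of Silurian = 443.8 Ma.
Gap = 1000 − 443.8 = 556.2 Myr.
Periods wholly inside 1000–443.8 Ma: Tonian (1000–720), Cryogenian (720–635), Ediacaran (635–538.8), Cambrian (538.8–485.4), Ordovician (485.4–443.8).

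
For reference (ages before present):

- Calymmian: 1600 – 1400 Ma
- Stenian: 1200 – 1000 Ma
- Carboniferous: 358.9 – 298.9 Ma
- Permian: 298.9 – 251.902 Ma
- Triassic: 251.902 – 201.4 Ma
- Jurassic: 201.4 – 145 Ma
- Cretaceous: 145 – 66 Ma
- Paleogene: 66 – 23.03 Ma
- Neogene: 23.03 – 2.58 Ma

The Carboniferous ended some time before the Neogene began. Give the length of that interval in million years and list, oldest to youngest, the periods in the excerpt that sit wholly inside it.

The Carboniferous closes at 298.9 Ma and the Neogene opens at 23.03 Ma, so the interval is 298.9 − 23.03 = 275.87 Myr.
A period fits inside if it starts at or after 298.9 Ma and ends at or before 23.03 Ma; oldest first that gives Permian, Triassic, Jurassic, Cretaceous, Paleogene.

275.87 million years; Permian, Triassic, Jurassic, Cretaceous, Paleogene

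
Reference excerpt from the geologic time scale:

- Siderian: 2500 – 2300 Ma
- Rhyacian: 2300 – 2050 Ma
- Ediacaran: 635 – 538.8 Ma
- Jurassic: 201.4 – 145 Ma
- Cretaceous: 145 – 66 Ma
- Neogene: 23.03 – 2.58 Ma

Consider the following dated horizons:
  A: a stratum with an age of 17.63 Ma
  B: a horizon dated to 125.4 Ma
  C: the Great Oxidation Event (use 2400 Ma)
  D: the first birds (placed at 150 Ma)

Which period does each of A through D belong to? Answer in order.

A: 17.63 Ma lies in 23.03–2.58 Ma, so Neogene.
B: 125.4 Ma lies in 145–66 Ma, so Cretaceous.
C: 2400 Ma lies in 2500–2300 Ma, so Siderian.
D: 150 Ma lies in 201.4–145 Ma, so Jurassic.

A — Neogene; B — Cretaceous; C — Siderian; D — Jurassic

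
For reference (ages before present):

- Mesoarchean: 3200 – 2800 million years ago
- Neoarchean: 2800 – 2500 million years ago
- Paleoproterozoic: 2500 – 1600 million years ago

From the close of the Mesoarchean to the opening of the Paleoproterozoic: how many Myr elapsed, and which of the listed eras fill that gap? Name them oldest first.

300 million years; Neoarchean

End of Mesoarchean = 2800 Ma; start of Paleoproterozoic = 2500 Ma.
Gap = 2800 − 2500 = 300 Myr.
Eras wholly inside 2800–2500 Ma: Neoarchean (2800–2500).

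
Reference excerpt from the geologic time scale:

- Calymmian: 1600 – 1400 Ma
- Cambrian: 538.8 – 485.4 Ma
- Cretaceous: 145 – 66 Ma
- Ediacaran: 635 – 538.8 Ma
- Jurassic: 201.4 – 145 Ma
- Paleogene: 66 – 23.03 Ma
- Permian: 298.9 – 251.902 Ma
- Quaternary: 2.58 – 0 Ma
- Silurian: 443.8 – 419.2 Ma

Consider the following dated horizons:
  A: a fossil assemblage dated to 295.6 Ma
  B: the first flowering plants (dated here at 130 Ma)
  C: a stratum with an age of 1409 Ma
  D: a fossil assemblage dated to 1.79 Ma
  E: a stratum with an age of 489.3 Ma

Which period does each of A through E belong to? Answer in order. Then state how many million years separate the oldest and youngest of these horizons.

A: 295.6 Ma lies in 298.9–251.902 Ma, so Permian.
B: 130 Ma lies in 145–66 Ma, so Cretaceous.
C: 1409 Ma lies in 1600–1400 Ma, so Calymmian.
D: 1.79 Ma lies in 2.58–0 Ma, so Quaternary.
E: 489.3 Ma lies in 538.8–485.4 Ma, so Cambrian.
Oldest = 1409 Ma, youngest = 1.79 Ma → span 1407.21 Myr.

A — Permian; B — Cretaceous; C — Calymmian; D — Quaternary; E — Cambrian; span 1407.21 million years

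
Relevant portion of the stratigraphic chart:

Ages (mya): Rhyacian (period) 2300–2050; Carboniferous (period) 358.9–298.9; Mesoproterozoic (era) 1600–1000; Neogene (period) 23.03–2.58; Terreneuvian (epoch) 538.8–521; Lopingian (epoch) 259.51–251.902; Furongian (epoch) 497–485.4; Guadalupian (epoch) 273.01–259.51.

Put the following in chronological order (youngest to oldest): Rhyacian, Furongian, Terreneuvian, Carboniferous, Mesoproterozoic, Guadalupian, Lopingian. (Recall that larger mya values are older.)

Read off each span (Ma): Rhyacian 2300–2050; Furongian 497–485.4; Terreneuvian 538.8–521; Carboniferous 358.9–298.9; Mesoproterozoic 1600–1000; Guadalupian 273.01–259.51; Lopingian 259.51–251.902.
Larger Ma is older, so oldest→youngest is Rhyacian, Mesoproterozoic, Terreneuvian, Furongian, Carboniferous, Guadalupian, Lopingian; reverse it for youngest→oldest.

Lopingian, Guadalupian, Carboniferous, Furongian, Terreneuvian, Mesoproterozoic, Rhyacian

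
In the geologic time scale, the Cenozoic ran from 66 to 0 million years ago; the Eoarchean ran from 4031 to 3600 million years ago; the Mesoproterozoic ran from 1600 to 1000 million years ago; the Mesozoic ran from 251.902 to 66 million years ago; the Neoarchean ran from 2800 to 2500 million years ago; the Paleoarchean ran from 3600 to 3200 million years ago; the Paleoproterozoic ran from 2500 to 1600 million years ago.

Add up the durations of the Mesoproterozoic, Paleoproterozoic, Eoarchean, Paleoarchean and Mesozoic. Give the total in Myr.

2516.902 million years

Duration is start − end for each: (1600 − 1000) + (2500 − 1600) + (4031 − 3600) + (3600 − 3200) + (251.902 − 66).
That is 600 + 900 + 431 + 400 + 185.902, which totals 2516.902 million years.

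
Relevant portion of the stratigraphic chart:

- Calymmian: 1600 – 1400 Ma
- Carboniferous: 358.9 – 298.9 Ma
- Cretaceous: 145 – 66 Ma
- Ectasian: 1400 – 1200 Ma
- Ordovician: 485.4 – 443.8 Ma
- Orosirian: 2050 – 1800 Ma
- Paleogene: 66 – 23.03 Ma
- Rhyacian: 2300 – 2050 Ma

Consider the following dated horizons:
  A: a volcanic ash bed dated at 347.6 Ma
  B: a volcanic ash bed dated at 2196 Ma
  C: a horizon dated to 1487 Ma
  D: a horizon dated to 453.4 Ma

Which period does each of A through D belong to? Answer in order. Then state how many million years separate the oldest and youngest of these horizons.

A: 347.6 Ma lies in 358.9–298.9 Ma, so Carboniferous.
B: 2196 Ma lies in 2300–2050 Ma, so Rhyacian.
C: 1487 Ma lies in 1600–1400 Ma, so Calymmian.
D: 453.4 Ma lies in 485.4–443.8 Ma, so Ordovician.
Oldest = 2196 Ma, youngest = 347.6 Ma → span 1848.4 Myr.

A — Carboniferous; B — Rhyacian; C — Calymmian; D — Ordovician; span 1848.4 million years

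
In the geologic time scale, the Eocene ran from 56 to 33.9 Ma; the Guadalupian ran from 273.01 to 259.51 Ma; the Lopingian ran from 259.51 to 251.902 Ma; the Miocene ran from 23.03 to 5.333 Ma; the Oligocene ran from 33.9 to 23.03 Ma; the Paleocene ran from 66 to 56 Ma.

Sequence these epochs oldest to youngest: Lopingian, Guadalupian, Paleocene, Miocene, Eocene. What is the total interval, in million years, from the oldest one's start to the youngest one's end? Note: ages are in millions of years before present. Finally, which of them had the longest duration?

Start ages (Ma): Guadalupian 273.01, Lopingian 259.51, Paleocene 66, Eocene 56, Miocene 23.03.
Ordered oldest to youngest: Guadalupian, Lopingian, Paleocene, Eocene, Miocene.
Span = 273.01 − 5.333 = 267.677 Myr.
Durations: Guadalupian 13.5, Paleocene 10, Miocene 17.697, Lopingian 7.608, Eocene 22.1 → longest is Eocene (22.1 Myr).

Guadalupian, Lopingian, Paleocene, Eocene, Miocene; total span 267.677 Myr; longest is Eocene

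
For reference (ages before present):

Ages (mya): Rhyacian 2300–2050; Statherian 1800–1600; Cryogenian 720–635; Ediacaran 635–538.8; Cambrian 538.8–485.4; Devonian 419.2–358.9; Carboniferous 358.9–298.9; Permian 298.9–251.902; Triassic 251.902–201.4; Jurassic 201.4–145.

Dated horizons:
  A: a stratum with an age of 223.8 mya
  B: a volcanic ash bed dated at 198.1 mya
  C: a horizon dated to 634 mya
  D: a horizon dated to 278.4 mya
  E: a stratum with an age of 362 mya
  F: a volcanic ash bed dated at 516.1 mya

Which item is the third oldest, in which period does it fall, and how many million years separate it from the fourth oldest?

Sorted oldest-first by Ma: C (634), F (516.1), E (362), D (278.4), A (223.8), B (198.1).
The third oldest is E at 362 Ma, which lies in 419.2–358.9 Ma: the Devonian.
The fourth oldest is D at 278.4 Ma; separation = |362 − 278.4| = 83.6 Myr.

E, in the Devonian; 83.6 million years to D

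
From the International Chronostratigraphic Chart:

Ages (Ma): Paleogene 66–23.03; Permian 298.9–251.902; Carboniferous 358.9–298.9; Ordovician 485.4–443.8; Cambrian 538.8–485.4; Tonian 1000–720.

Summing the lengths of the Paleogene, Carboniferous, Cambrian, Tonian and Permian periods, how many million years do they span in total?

Each duration: Paleogene = 42.97; Carboniferous = 60; Cambrian = 53.4; Tonian = 280; Permian = 46.998.
Sum: 42.97 + 60 + 53.4 + 280 + 46.998 = 483.368 Myr.

483.368 million years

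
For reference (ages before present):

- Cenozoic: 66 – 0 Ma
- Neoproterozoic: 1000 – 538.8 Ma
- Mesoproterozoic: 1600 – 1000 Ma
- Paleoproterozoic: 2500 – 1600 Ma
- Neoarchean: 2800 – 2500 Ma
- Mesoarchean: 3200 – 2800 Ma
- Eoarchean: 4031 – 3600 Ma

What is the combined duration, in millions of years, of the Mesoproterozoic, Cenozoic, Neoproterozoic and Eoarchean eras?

1558.2 million years

Each duration: Mesoproterozoic = 600; Cenozoic = 66; Neoproterozoic = 461.2; Eoarchean = 431.
Sum: 600 + 66 + 461.2 + 431 = 1558.2 Myr.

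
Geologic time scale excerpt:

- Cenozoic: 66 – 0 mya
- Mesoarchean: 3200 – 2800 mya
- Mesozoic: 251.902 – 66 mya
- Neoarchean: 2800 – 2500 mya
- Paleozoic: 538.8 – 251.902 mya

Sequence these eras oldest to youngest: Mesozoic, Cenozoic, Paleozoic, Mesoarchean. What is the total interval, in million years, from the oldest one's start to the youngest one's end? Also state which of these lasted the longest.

Mesoarchean, Paleozoic, Mesozoic, Cenozoic; total span 3200 Myr; longest is Mesoarchean

From the excerpt: Mesozoic 251.902–66; Cenozoic 66–0; Paleozoic 538.8–251.902; Mesoarchean 3200–2800 (Ma).
Larger Ma is earlier, so the oldest is Mesoarchean and the youngest is Cenozoic; oldest to youngest: Mesoarchean, Paleozoic, Mesozoic, Cenozoic.
Oldest start 3200 minus youngest end 0 gives 3200 Myr overall.
Individual lengths (start − end): Mesozoic 185.902; Cenozoic 66; Paleozoic 286.898; Mesoarchean 400. The largest is Mesoarchean at 400 Myr.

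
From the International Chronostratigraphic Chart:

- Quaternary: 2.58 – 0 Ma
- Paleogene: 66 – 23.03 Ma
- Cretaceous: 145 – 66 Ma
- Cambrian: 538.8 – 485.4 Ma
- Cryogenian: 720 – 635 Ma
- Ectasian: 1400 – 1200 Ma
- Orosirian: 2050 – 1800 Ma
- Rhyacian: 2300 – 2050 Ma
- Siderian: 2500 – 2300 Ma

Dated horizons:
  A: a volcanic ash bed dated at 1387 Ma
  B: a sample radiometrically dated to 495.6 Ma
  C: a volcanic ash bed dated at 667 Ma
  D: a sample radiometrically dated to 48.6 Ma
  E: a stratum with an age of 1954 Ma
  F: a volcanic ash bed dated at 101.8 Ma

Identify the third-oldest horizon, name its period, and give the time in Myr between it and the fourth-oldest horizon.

Sorted oldest-first by Ma: E (1954), A (1387), C (667), B (495.6), F (101.8), D (48.6).
The third oldest is C at 667 Ma, which lies in 720–635 Ma: the Cryogenian.
The fourth oldest is B at 495.6 Ma; separation = |667 − 495.6| = 171.4 Myr.

C, in the Cryogenian; 171.4 million years to B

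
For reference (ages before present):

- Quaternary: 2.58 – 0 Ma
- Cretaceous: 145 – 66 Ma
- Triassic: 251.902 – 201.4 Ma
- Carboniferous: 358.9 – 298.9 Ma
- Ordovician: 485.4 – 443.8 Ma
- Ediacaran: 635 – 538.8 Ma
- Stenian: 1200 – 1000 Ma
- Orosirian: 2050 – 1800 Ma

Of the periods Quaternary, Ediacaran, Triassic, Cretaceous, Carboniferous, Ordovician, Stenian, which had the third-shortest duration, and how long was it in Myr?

Triassic, 50.502 million years

Durations: Quaternary 2.58; Ediacaran 96.2; Triassic 50.502; Cretaceous 79; Carboniferous 60; Ordovician 41.6; Stenian 200 Myr.
Sorted shortest-first: Quaternary (2.58), Ordovician (41.6), Triassic (50.502), Carboniferous (60), Cretaceous (79), Ediacaran (96.2), Stenian (200).
The third shortest is Triassic at 50.502 Myr.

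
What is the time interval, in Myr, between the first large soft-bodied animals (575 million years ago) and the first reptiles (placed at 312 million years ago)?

263 million years

575 − 312 = 263 million years.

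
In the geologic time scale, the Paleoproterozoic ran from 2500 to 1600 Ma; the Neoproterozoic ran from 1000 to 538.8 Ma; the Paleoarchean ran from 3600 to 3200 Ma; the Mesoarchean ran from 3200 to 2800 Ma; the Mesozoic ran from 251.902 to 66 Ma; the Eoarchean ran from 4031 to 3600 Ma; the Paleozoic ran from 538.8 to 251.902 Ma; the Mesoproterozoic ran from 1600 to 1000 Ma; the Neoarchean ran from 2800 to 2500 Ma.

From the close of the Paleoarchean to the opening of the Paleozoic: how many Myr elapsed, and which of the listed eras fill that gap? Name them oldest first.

End of Paleoarchean = 3200 Ma; start of Paleozoic = 538.8 Ma.
Gap = 3200 − 538.8 = 2661.2 Myr.
Eras wholly inside 3200–538.8 Ma: Mesoarchean (3200–2800), Neoarchean (2800–2500), Paleoproterozoic (2500–1600), Mesoproterozoic (1600–1000), Neoproterozoic (1000–538.8).

2661.2 million years; Mesoarchean, Neoarchean, Paleoproterozoic, Mesoproterozoic, Neoproterozoic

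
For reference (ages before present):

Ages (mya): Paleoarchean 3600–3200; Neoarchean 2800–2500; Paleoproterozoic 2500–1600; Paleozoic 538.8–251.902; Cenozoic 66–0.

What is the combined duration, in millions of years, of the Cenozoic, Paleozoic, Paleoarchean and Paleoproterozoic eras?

1652.898 million years

Duration is start − end for each: (66 − 0) + (538.8 − 251.902) + (3600 − 3200) + (2500 − 1600).
That is 66 + 286.898 + 400 + 900, which totals 1652.898 million years.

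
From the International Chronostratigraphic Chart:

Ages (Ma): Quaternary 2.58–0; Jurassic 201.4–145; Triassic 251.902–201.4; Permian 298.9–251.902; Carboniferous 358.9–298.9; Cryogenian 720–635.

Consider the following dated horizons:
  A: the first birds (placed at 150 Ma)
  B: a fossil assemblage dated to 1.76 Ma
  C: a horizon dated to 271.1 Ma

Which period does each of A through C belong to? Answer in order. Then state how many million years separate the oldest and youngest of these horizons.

A: 150 Ma lies in 201.4–145 Ma, so Jurassic.
B: 1.76 Ma lies in 2.58–0 Ma, so Quaternary.
C: 271.1 Ma lies in 298.9–251.902 Ma, so Permian.
Oldest = 271.1 Ma, youngest = 1.76 Ma → span 269.34 Myr.

A — Jurassic; B — Quaternary; C — Permian; span 269.34 million years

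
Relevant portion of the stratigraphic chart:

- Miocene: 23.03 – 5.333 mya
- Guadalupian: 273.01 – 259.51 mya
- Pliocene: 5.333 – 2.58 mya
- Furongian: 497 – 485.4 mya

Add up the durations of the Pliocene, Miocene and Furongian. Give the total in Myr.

32.05 million years

Each duration: Pliocene = 2.753; Miocene = 17.697; Furongian = 11.6.
Sum: 2.753 + 17.697 + 11.6 = 32.05 Myr.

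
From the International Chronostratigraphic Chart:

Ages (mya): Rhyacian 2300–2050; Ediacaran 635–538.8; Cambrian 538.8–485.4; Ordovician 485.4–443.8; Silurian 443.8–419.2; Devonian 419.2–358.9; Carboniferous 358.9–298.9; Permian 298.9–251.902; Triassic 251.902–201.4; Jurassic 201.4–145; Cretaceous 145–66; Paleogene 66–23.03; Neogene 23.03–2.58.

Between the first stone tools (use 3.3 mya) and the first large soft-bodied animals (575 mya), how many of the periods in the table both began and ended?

The older date is 575 Ma and the younger is 3.3 Ma.
Periods with start < 575 and end > 3.3 Ma: Cambrian (538.8–485.4), Ordovician (485.4–443.8), Silurian (443.8–419.2), Devonian (419.2–358.9), Carboniferous (358.9–298.9), Permian (298.9–251.902), Triassic (251.902–201.4), Jurassic (201.4–145), Cretaceous (145–66), Paleogene (66–23.03).
That is 10 complete periods.

10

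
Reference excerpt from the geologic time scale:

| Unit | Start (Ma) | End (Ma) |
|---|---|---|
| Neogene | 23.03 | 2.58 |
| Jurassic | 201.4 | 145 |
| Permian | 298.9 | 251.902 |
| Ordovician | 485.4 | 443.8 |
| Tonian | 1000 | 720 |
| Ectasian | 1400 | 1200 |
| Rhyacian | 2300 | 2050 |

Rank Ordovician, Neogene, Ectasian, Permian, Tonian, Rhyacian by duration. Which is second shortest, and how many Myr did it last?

Durations: Ordovician 41.6; Neogene 20.45; Ectasian 200; Permian 46.998; Tonian 280; Rhyacian 250 Myr.
Sorted shortest-first: Neogene (20.45), Ordovician (41.6), Permian (46.998), Ectasian (200), Rhyacian (250), Tonian (280).
The second shortest is Ordovician at 41.6 Myr.

Ordovician, 41.6 million years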